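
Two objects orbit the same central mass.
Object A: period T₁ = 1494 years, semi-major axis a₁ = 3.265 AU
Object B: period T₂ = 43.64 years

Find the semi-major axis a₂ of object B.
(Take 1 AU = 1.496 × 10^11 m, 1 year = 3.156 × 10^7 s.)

Convert to SI: T₁ = 1494 years = 4.71506e+10 s; a₁ = 3.265 AU = 4.88444e+11 m; T₂ = 43.64 years = 1.37728e+09 s.
Kepler's third law: (T₁/T₂)² = (a₁/a₂)³ ⇒ a₂ = a₁ · (T₂/T₁)^(2/3).
T₂/T₁ = 1.37728e+09 / 4.71506e+10 = 0.0292102.
a₂ = 4.88444e+11 · (0.0292102)^(2/3) m ≈ 4.633e+10 m = 0.3097 AU.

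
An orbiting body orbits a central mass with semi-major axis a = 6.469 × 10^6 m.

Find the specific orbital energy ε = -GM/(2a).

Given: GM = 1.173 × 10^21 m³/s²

ε = −GM / (2a).
ε = −1.173e+21 / (2 · 6.469e+06) J/kg ≈ -9.066e+13 J/kg = -9.066e+04 GJ/kg.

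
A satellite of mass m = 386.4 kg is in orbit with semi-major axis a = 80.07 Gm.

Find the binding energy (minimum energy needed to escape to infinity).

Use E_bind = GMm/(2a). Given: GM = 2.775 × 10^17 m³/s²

Convert to SI: a = 80.07 Gm = 8.007e+10 m.
Total orbital energy is E = −GMm/(2a); binding energy is E_bind = −E = GMm/(2a).
E_bind = 2.775e+17 · 386.4 / (2 · 8.007e+10) J ≈ 6.696e+08 J = 669.6 MJ.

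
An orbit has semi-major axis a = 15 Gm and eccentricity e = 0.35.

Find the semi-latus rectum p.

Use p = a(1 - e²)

Convert to SI: a = 15 Gm = 1.5e+10 m.
p = a (1 − e²).
p = 1.5e+10 · (1 − (0.35)²) = 1.5e+10 · 0.8775 ≈ 1.316e+10 m = 13.16 Gm.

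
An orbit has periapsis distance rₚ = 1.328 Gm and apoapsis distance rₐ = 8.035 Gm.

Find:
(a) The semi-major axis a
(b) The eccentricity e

Convert to SI: rₚ = 1.328 Gm = 1.328e+09 m; rₐ = 8.035 Gm = 8.035e+09 m.
(a) a = (rₚ + rₐ) / 2 = (1.328e+09 + 8.035e+09) / 2 ≈ 4.682e+09 m = 4.681 Gm.
(b) e = (rₐ − rₚ) / (rₐ + rₚ) = (8.035e+09 − 1.328e+09) / (8.035e+09 + 1.328e+09) ≈ 0.7163.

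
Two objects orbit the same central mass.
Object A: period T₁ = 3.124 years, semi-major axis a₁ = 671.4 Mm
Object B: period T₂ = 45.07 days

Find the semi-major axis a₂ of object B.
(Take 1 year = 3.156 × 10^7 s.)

Convert to SI: T₁ = 3.124 years = 9.85934e+07 s; a₁ = 671.4 Mm = 6.714e+08 m; T₂ = 45.07 days = 3.89405e+06 s.
Kepler's third law: (T₁/T₂)² = (a₁/a₂)³ ⇒ a₂ = a₁ · (T₂/T₁)^(2/3).
T₂/T₁ = 3.89405e+06 / 9.85934e+07 = 0.039496.
a₂ = 6.714e+08 · (0.039496)^(2/3) m ≈ 7.787e+07 m = 77.87 Mm.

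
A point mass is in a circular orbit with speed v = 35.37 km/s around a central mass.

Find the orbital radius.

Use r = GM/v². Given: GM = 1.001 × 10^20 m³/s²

Convert to SI: v = 35.37 km/s = 35370 m/s.
For a circular orbit, v² = GM / r, so r = GM / v².
r = 1.001e+20 / (35370)² m ≈ 8.001e+10 m = 80.01 Gm.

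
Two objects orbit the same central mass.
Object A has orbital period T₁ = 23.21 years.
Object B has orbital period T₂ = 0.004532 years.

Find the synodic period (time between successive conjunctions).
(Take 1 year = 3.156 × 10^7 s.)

Convert to SI: T₁ = 23.21 years = 7.32508e+08 s; T₂ = 0.004532 years = 143030 s.
T_syn = |T₁ · T₂ / (T₁ − T₂)|.
T_syn = |7.32508e+08 · 143030 / (7.32508e+08 − 143030)| s ≈ 1.431e+05 s = 0.004533 years.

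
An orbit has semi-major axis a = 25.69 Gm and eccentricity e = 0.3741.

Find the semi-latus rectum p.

Convert to SI: a = 25.69 Gm = 2.569e+10 m.
p = a (1 − e²).
p = 2.569e+10 · (1 − (0.3741)²) = 2.569e+10 · 0.860049 ≈ 2.209e+10 m = 22.09 Gm.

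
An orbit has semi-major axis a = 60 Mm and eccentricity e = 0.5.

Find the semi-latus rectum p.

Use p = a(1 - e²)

Convert to SI: a = 60 Mm = 6e+07 m.
p = a (1 − e²).
p = 6e+07 · (1 − (0.5)²) = 6e+07 · 0.75 ≈ 4.5e+07 m = 45 Mm.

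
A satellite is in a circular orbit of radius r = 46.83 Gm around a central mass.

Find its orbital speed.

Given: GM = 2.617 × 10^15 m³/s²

Convert to SI: r = 46.83 Gm = 4.683e+10 m.
For a circular orbit, gravity supplies the centripetal force, so v = √(GM / r).
v = √(2.617e+15 / 4.683e+10) m/s ≈ 236.4 m/s = 236.4 m/s.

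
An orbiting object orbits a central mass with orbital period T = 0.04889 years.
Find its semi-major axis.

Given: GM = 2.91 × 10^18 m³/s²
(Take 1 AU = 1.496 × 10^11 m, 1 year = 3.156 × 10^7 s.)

Convert to SI: T = 0.04889 years = 1.54297e+06 s.
Invert Kepler's third law: a = (GM · T² / (4π²))^(1/3).
Substituting T = 1.54297e+06 s and GM = 2.91e+18 m³/s²:
a = (2.91e+18 · (1.54297e+06)² / (4π²))^(1/3) m
a ≈ 5.599e+09 m = 0.03742 AU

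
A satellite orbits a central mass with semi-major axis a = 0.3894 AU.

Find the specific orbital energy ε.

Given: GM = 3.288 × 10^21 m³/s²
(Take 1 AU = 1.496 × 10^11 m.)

Convert to SI: a = 0.3894 AU = 5.82542e+10 m.
ε = −GM / (2a).
ε = −3.288e+21 / (2 · 5.82542e+10) J/kg ≈ -2.822e+10 J/kg = -28.22 GJ/kg.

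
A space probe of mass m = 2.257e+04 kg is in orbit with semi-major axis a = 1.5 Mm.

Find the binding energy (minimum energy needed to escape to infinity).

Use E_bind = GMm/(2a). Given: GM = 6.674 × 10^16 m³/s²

Convert to SI: a = 1.5 Mm = 1.5e+06 m.
Total orbital energy is E = −GMm/(2a); binding energy is E_bind = −E = GMm/(2a).
E_bind = 6.674e+16 · 2.257e+04 / (2 · 1.5e+06) J ≈ 5.021e+14 J = 502.1 TJ.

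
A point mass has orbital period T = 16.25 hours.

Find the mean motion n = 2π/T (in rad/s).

Convert to SI: T = 16.25 hours = 58500 s.
n = 2π / T.
n = 2π / 58500 s ≈ 0.0001074 rad/s.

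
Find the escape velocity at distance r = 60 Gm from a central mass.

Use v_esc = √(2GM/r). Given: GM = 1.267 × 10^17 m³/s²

Convert to SI: r = 60 Gm = 6e+10 m.
Escape velocity comes from setting total energy to zero: ½v² − GM/r = 0 ⇒ v_esc = √(2GM / r).
v_esc = √(2 · 1.267e+17 / 6e+10) m/s ≈ 2055 m/s = 2.055 km/s.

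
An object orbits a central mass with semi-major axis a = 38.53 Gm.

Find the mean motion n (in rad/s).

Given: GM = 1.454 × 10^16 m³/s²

Convert to SI: a = 38.53 Gm = 3.853e+10 m.
n = √(GM / a³).
n = √(1.454e+16 / (3.853e+10)³) rad/s ≈ 1.594e-08 rad/s.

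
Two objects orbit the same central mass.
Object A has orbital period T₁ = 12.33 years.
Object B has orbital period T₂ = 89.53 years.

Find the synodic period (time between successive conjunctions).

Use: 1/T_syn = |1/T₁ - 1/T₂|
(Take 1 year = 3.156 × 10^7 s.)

Convert to SI: T₁ = 12.33 years = 3.89135e+08 s; T₂ = 89.53 years = 2.82557e+09 s.
T_syn = |T₁ · T₂ / (T₁ − T₂)|.
T_syn = |3.89135e+08 · 2.82557e+09 / (3.89135e+08 − 2.82557e+09)| s ≈ 4.513e+08 s = 14.3 years.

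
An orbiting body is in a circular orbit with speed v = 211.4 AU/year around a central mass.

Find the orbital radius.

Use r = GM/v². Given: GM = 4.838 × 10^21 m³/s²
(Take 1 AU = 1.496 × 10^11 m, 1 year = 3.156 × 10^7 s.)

Convert to SI: v = 211.4 AU/year = 1.00207e+06 m/s.
For a circular orbit, v² = GM / r, so r = GM / v².
r = 4.838e+21 / (1.00207e+06)² m ≈ 4.818e+09 m = 0.03221 AU.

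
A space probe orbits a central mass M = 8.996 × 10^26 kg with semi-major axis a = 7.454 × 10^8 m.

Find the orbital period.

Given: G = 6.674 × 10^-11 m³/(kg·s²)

GM = G · M = 6.674e-11 · 8.996e+26 = 6.00393e+16 m³/s².
Kepler's third law: T = 2π √(a³ / GM).
Substituting a = 7.454e+08 m and GM = 6.00393e+16 m³/s²:
T = 2π √((7.454e+08)³ / 6.00393e+16) s
T ≈ 5.219e+05 s = 6.04 days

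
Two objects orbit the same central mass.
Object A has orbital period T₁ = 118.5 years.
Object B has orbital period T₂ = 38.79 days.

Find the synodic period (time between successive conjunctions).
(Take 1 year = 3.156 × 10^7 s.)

Convert to SI: T₁ = 118.5 years = 3.73986e+09 s; T₂ = 38.79 days = 3.35146e+06 s.
T_syn = |T₁ · T₂ / (T₁ − T₂)|.
T_syn = |3.73986e+09 · 3.35146e+06 / (3.73986e+09 − 3.35146e+06)| s ≈ 3.354e+06 s = 38.82 days.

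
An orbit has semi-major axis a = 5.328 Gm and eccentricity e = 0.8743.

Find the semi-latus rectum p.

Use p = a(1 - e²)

Convert to SI: a = 5.328 Gm = 5.328e+09 m.
p = a (1 − e²).
p = 5.328e+09 · (1 − (0.8743)²) = 5.328e+09 · 0.2356 ≈ 1.255e+09 m = 1.255 Gm.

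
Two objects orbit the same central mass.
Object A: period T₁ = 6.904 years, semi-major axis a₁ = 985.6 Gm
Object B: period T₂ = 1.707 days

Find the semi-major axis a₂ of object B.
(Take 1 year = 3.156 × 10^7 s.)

Convert to SI: T₁ = 6.904 years = 2.1789e+08 s; a₁ = 985.6 Gm = 9.856e+11 m; T₂ = 1.707 days = 147485 s.
Kepler's third law: (T₁/T₂)² = (a₁/a₂)³ ⇒ a₂ = a₁ · (T₂/T₁)^(2/3).
T₂/T₁ = 147485 / 2.1789e+08 = 0.000676877.
a₂ = 9.856e+11 · (0.000676877)^(2/3) m ≈ 7.598e+09 m = 7.598 Gm.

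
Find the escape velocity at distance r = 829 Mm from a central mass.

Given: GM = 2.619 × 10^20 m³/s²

Convert to SI: r = 829 Mm = 8.29e+08 m.
Escape velocity comes from setting total energy to zero: ½v² − GM/r = 0 ⇒ v_esc = √(2GM / r).
v_esc = √(2 · 2.619e+20 / 8.29e+08) m/s ≈ 7.949e+05 m/s = 794.9 km/s.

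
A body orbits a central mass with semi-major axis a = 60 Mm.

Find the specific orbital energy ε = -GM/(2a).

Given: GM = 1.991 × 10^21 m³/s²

Convert to SI: a = 60 Mm = 6e+07 m.
ε = −GM / (2a).
ε = −1.991e+21 / (2 · 6e+07) J/kg ≈ -1.659e+13 J/kg = -1.659e+04 GJ/kg.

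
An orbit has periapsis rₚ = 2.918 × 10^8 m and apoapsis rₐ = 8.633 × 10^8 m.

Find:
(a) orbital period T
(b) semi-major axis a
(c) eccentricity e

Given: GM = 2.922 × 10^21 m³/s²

(a) With a = (rₚ + rₐ)/2 = 5.7755e+08 m, T = 2π √(a³/GM) = 2π √((5.7755e+08)³/2.922e+21) s ≈ 1613 s
(b) a = (rₚ + rₐ)/2 = (2.918e+08 + 8.633e+08)/2 ≈ 5.776e+08 m
(c) e = (rₐ − rₚ)/(rₐ + rₚ) = (8.633e+08 − 2.918e+08)/(8.633e+08 + 2.918e+08) ≈ 0.4948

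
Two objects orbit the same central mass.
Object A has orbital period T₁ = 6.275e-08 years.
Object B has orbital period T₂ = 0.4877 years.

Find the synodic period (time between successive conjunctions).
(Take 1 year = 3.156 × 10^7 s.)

Convert to SI: T₁ = 6.275e-08 years = 1.98039 s; T₂ = 0.4877 years = 1.53918e+07 s.
T_syn = |T₁ · T₂ / (T₁ − T₂)|.
T_syn = |1.98039 · 1.53918e+07 / (1.98039 − 1.53918e+07)| s ≈ 1.98 s = 6.275e-08 years.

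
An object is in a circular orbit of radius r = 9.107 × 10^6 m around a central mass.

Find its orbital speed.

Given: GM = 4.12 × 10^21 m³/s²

For a circular orbit, gravity supplies the centripetal force, so v = √(GM / r).
v = √(4.12e+21 / 9.107e+06) m/s ≈ 2.127e+07 m/s = 2.127e+04 km/s.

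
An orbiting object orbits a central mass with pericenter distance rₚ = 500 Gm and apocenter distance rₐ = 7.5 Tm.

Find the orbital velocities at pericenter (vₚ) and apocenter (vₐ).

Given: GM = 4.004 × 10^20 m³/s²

Convert to SI: rₚ = 500 Gm = 5e+11 m; rₐ = 7.5 Tm = 7.5e+12 m.
Use the vis-viva equation v² = GM(2/r − 1/a) with a = (rₚ + rₐ)/2 = (5e+11 + 7.5e+12)/2 = 4e+12 m.
vₚ = √(GM · (2/rₚ − 1/a)) = √(4.004e+20 · (2/5e+11 − 1/4e+12)) m/s ≈ 3.875e+04 m/s = 38.75 km/s.
vₐ = √(GM · (2/rₐ − 1/a)) = √(4.004e+20 · (2/7.5e+12 − 1/4e+12)) m/s ≈ 2583 m/s = 2.583 km/s.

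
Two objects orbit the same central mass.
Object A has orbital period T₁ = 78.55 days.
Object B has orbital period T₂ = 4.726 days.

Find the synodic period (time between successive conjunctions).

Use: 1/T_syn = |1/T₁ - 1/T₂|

Convert to SI: T₁ = 78.55 days = 6.78672e+06 s; T₂ = 4.726 days = 408326 s.
T_syn = |T₁ · T₂ / (T₁ − T₂)|.
T_syn = |6.78672e+06 · 408326 / (6.78672e+06 − 408326)| s ≈ 4.345e+05 s = 5.029 days.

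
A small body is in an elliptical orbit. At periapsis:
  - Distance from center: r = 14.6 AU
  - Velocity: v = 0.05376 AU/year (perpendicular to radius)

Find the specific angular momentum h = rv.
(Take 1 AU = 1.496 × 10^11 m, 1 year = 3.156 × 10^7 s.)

Convert to SI: r = 14.6 AU = 2.18416e+12 m; v = 0.05376 AU/year = 254.832 m/s.
With v perpendicular to r, h = r · v.
h = 2.18416e+12 · 254.832 m²/s ≈ 5.566e+14 m²/s.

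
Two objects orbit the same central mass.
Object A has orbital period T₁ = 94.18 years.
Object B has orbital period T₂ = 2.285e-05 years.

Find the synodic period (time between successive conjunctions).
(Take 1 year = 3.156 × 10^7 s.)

Convert to SI: T₁ = 94.18 years = 2.97232e+09 s; T₂ = 2.285e-05 years = 721.146 s.
T_syn = |T₁ · T₂ / (T₁ − T₂)|.
T_syn = |2.97232e+09 · 721.146 / (2.97232e+09 − 721.146)| s ≈ 721.1 s = 2.285e-05 years.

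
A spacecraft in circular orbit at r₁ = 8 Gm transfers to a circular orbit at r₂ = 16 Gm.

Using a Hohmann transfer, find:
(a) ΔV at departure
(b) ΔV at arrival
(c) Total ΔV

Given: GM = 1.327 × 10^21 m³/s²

Convert to SI: r₁ = 8 Gm = 8e+09 m; r₂ = 16 Gm = 1.6e+10 m.
Transfer semi-major axis: a_t = (r₁ + r₂)/2 = (8e+09 + 1.6e+10)/2 = 1.2e+10 m.
Circular speeds: v₁ = √(GM/r₁) = 407278 m/s, v₂ = √(GM/r₂) = 287989 m/s.
Transfer speeds (vis-viva v² = GM(2/r − 1/a_t)): v₁ᵗ = 470284 m/s, v₂ᵗ = 235142 m/s.
(a) ΔV₁ = |v₁ᵗ − v₁| ≈ 6.301e+04 m/s = 63.01 km/s.
(b) ΔV₂ = |v₂ − v₂ᵗ| ≈ 5.285e+04 m/s = 52.85 km/s.
(c) ΔV_total = ΔV₁ + ΔV₂ ≈ 1.159e+05 m/s = 115.9 km/s.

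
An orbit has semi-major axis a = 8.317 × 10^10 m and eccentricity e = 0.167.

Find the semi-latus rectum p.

p = a (1 − e²).
p = 8.317e+10 · (1 − (0.167)²) = 8.317e+10 · 0.972111 ≈ 8.085e+10 m = 8.085 × 10^10 m.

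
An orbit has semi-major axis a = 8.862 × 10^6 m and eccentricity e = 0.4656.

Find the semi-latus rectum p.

p = a (1 − e²).
p = 8.862e+06 · (1 − (0.4656)²) = 8.862e+06 · 0.783217 ≈ 6.941e+06 m = 6.941 × 10^6 m.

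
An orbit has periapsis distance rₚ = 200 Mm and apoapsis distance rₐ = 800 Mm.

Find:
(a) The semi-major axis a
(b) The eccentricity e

Convert to SI: rₚ = 200 Mm = 2e+08 m; rₐ = 800 Mm = 8e+08 m.
(a) a = (rₚ + rₐ) / 2 = (2e+08 + 8e+08) / 2 ≈ 5e+08 m = 500 Mm.
(b) e = (rₐ − rₚ) / (rₐ + rₚ) = (8e+08 − 2e+08) / (8e+08 + 2e+08) ≈ 0.6.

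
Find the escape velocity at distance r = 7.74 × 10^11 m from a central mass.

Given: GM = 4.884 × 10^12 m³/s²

Escape velocity comes from setting total energy to zero: ½v² − GM/r = 0 ⇒ v_esc = √(2GM / r).
v_esc = √(2 · 4.884e+12 / 7.74e+11) m/s ≈ 3.552 m/s = 3.552 m/s.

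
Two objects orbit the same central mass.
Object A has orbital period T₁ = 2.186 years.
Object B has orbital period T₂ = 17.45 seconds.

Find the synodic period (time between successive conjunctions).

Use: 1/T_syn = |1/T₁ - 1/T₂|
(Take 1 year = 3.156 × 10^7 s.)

Convert to SI: T₁ = 2.186 years = 6.89902e+07 s.
T_syn = |T₁ · T₂ / (T₁ − T₂)|.
T_syn = |6.89902e+07 · 17.45 / (6.89902e+07 − 17.45)| s ≈ 17.45 s = 17.45 seconds.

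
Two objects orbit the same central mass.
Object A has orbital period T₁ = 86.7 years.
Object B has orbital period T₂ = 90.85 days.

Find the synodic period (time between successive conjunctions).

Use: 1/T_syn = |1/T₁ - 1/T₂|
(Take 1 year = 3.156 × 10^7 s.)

Convert to SI: T₁ = 86.7 years = 2.73625e+09 s; T₂ = 90.85 days = 7.84944e+06 s.
T_syn = |T₁ · T₂ / (T₁ − T₂)|.
T_syn = |2.73625e+09 · 7.84944e+06 / (2.73625e+09 − 7.84944e+06)| s ≈ 7.872e+06 s = 91.11 days.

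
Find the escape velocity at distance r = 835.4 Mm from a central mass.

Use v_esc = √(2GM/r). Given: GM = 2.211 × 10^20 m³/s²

Convert to SI: r = 835.4 Mm = 8.354e+08 m.
Escape velocity comes from setting total energy to zero: ½v² − GM/r = 0 ⇒ v_esc = √(2GM / r).
v_esc = √(2 · 2.211e+20 / 8.354e+08) m/s ≈ 7.275e+05 m/s = 727.5 km/s.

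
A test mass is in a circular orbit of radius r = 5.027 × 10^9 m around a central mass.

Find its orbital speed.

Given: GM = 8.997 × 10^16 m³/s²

For a circular orbit, gravity supplies the centripetal force, so v = √(GM / r).
v = √(8.997e+16 / 5.027e+09) m/s ≈ 4231 m/s = 4.231 km/s.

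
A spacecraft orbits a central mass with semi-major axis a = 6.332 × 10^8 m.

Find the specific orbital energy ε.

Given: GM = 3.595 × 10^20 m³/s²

ε = −GM / (2a).
ε = −3.595e+20 / (2 · 6.332e+08) J/kg ≈ -2.839e+11 J/kg = -283.9 GJ/kg.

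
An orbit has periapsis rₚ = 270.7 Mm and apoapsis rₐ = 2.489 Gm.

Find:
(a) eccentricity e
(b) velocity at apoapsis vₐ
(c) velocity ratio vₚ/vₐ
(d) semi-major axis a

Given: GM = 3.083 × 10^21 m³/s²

Convert to SI: rₚ = 270.7 Mm = 2.707e+08 m; rₐ = 2.489 Gm = 2.489e+09 m.
(a) e = (rₐ − rₚ)/(rₐ + rₚ) = (2.489e+09 − 2.707e+08)/(2.489e+09 + 2.707e+08) ≈ 0.8038
(b) With a = (rₚ + rₐ)/2 = 1.37985e+09 m, vₐ = √(GM (2/rₐ − 1/a)) = √(3.083e+21 · (2/2.489e+09 − 1/1.37985e+09)) m/s ≈ 4.929e+05 m/s
(c) Conservation of angular momentum (rₚvₚ = rₐvₐ) gives vₚ/vₐ = rₐ/rₚ = 2.489e+09/2.707e+08 ≈ 9.195
(d) a = (rₚ + rₐ)/2 = (2.707e+08 + 2.489e+09)/2 ≈ 1.38e+09 m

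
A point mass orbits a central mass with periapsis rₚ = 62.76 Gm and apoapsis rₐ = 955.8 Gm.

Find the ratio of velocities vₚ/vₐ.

Convert to SI: rₚ = 62.76 Gm = 6.276e+10 m; rₐ = 955.8 Gm = 9.558e+11 m.
Conservation of angular momentum gives rₚvₚ = rₐvₐ, so vₚ/vₐ = rₐ/rₚ.
vₚ/vₐ = 9.558e+11 / 6.276e+10 ≈ 15.23.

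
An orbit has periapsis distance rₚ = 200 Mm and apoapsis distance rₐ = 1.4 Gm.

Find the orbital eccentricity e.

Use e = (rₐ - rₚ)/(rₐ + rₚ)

Convert to SI: rₚ = 200 Mm = 2e+08 m; rₐ = 1.4 Gm = 1.4e+09 m.
e = (rₐ − rₚ) / (rₐ + rₚ).
e = (1.4e+09 − 2e+08) / (1.4e+09 + 2e+08) = 1.2e+09 / 1.6e+09 ≈ 0.75.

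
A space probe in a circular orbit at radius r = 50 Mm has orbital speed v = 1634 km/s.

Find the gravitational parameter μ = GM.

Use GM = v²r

Convert to SI: r = 50 Mm = 5e+07 m; v = 1634 km/s = 1.634e+06 m/s.
For a circular orbit v² = GM/r, so GM = v² · r.
GM = (1.634e+06)² · 5e+07 m³/s² ≈ 1.335e+20 m³/s² = 1.335 × 10^20 m³/s².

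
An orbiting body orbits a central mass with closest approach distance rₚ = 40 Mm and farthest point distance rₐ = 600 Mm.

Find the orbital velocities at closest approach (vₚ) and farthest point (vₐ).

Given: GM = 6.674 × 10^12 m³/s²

Convert to SI: rₚ = 40 Mm = 4e+07 m; rₐ = 600 Mm = 6e+08 m.
Use the vis-viva equation v² = GM(2/r − 1/a) with a = (rₚ + rₐ)/2 = (4e+07 + 6e+08)/2 = 3.2e+08 m.
vₚ = √(GM · (2/rₚ − 1/a)) = √(6.674e+12 · (2/4e+07 − 1/3.2e+08)) m/s ≈ 559.3 m/s = 559.3 m/s.
vₐ = √(GM · (2/rₐ − 1/a)) = √(6.674e+12 · (2/6e+08 − 1/3.2e+08)) m/s ≈ 37.29 m/s = 37.29 m/s.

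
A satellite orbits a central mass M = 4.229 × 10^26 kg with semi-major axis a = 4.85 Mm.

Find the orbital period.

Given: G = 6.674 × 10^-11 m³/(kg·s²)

Convert to SI: a = 4.85 Mm = 4.85e+06 m.
GM = G · M = 6.674e-11 · 4.229e+26 = 2.82243e+16 m³/s².
Kepler's third law: T = 2π √(a³ / GM).
Substituting a = 4.85e+06 m and GM = 2.82243e+16 m³/s²:
T = 2π √((4.85e+06)³ / 2.82243e+16) s
T ≈ 399.5 s = 6.658 minutes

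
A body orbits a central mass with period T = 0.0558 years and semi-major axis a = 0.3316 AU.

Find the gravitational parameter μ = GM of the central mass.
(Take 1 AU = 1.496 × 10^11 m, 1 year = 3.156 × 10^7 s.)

Convert to SI: T = 0.0558 years = 1.76105e+06 s; a = 0.3316 AU = 4.96074e+10 m.
GM = 4π² · a³ / T².
GM = 4π² · (4.96074e+10)³ / (1.76105e+06)² m³/s² ≈ 1.554e+21 m³/s² = 1.554 × 10^21 m³/s².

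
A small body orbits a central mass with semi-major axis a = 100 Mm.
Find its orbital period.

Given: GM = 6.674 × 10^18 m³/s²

Convert to SI: a = 100 Mm = 1e+08 m.
Kepler's third law: T = 2π √(a³ / GM).
Substituting a = 1e+08 m and GM = 6.674e+18 m³/s²:
T = 2π √((1e+08)³ / 6.674e+18) s
T ≈ 2432 s = 40.54 minutes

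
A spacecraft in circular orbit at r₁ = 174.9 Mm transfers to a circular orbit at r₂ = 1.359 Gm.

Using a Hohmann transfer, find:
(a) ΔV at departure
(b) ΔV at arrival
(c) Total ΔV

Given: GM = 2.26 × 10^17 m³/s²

Convert to SI: r₁ = 174.9 Mm = 1.749e+08 m; r₂ = 1.359 Gm = 1.359e+09 m.
Transfer semi-major axis: a_t = (r₁ + r₂)/2 = (1.749e+08 + 1.359e+09)/2 = 7.6695e+08 m.
Circular speeds: v₁ = √(GM/r₁) = 35946.7 m/s, v₂ = √(GM/r₂) = 12895.7 m/s.
Transfer speeds (vis-viva v² = GM(2/r − 1/a_t)): v₁ᵗ = 47850.4 m/s, v₂ᵗ = 6158.23 m/s.
(a) ΔV₁ = |v₁ᵗ − v₁| ≈ 1.19e+04 m/s = 11.9 km/s.
(b) ΔV₂ = |v₂ − v₂ᵗ| ≈ 6737 m/s = 6.737 km/s.
(c) ΔV_total = ΔV₁ + ΔV₂ ≈ 1.864e+04 m/s = 18.64 km/s.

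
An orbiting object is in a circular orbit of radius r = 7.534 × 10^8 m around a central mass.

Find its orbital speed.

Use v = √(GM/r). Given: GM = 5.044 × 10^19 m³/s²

For a circular orbit, gravity supplies the centripetal force, so v = √(GM / r).
v = √(5.044e+19 / 7.534e+08) m/s ≈ 2.587e+05 m/s = 258.7 km/s.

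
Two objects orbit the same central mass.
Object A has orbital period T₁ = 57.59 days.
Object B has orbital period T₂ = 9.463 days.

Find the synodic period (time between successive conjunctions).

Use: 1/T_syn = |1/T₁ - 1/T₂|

Convert to SI: T₁ = 57.59 days = 4.97578e+06 s; T₂ = 9.463 days = 817603 s.
T_syn = |T₁ · T₂ / (T₁ − T₂)|.
T_syn = |4.97578e+06 · 817603 / (4.97578e+06 − 817603)| s ≈ 9.784e+05 s = 11.32 days.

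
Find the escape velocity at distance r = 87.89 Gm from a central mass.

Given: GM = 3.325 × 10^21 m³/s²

Convert to SI: r = 87.89 Gm = 8.789e+10 m.
Escape velocity comes from setting total energy to zero: ½v² − GM/r = 0 ⇒ v_esc = √(2GM / r).
v_esc = √(2 · 3.325e+21 / 8.789e+10) m/s ≈ 2.751e+05 m/s = 275.1 km/s.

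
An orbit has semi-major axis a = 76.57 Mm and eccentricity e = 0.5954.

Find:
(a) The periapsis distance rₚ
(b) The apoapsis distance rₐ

Convert to SI: a = 76.57 Mm = 7.657e+07 m.
(a) rₚ = a(1 − e) = 7.657e+07 · (1 − 0.5954) = 7.657e+07 · 0.4046 ≈ 3.098e+07 m = 30.98 Mm.
(b) rₐ = a(1 + e) = 7.657e+07 · (1 + 0.5954) = 7.657e+07 · 1.5954 ≈ 1.222e+08 m = 122.2 Mm.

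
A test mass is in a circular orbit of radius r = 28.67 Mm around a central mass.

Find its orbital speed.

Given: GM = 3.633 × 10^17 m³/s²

Convert to SI: r = 28.67 Mm = 2.867e+07 m.
For a circular orbit, gravity supplies the centripetal force, so v = √(GM / r).
v = √(3.633e+17 / 2.867e+07) m/s ≈ 1.126e+05 m/s = 112.6 km/s.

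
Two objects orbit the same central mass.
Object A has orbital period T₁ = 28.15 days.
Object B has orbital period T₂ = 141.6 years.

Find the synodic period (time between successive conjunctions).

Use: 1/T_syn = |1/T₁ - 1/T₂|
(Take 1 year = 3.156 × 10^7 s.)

Convert to SI: T₁ = 28.15 days = 2.43216e+06 s; T₂ = 141.6 years = 4.4689e+09 s.
T_syn = |T₁ · T₂ / (T₁ − T₂)|.
T_syn = |2.43216e+06 · 4.4689e+09 / (2.43216e+06 − 4.4689e+09)| s ≈ 2.433e+06 s = 28.17 days.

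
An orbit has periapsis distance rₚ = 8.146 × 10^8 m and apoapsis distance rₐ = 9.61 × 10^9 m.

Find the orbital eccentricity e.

e = (rₐ − rₚ) / (rₐ + rₚ).
e = (9.61e+09 − 8.146e+08) / (9.61e+09 + 8.146e+08) = 8.7954e+09 / 1.04246e+10 ≈ 0.8437.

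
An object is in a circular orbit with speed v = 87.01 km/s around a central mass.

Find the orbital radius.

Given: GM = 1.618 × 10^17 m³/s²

Convert to SI: v = 87.01 km/s = 87010 m/s.
For a circular orbit, v² = GM / r, so r = GM / v².
r = 1.618e+17 / (87010)² m ≈ 2.137e+07 m = 21.37 Mm.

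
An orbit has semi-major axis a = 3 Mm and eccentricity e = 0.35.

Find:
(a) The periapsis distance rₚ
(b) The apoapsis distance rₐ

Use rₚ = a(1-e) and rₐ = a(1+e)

Convert to SI: a = 3 Mm = 3e+06 m.
(a) rₚ = a(1 − e) = 3e+06 · (1 − 0.35) = 3e+06 · 0.65 ≈ 1.95e+06 m = 1.95 Mm.
(b) rₐ = a(1 + e) = 3e+06 · (1 + 0.35) = 3e+06 · 1.35 ≈ 4.05e+06 m = 4.05 Mm.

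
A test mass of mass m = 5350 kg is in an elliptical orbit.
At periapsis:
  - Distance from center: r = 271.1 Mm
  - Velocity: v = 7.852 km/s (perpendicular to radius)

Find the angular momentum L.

Convert to SI: r = 271.1 Mm = 2.711e+08 m; v = 7.852 km/s = 7852 m/s.
Since v is perpendicular to r, L = m · v · r.
L = 5350 · 7852 · 2.711e+08 kg·m²/s ≈ 1.139e+16 kg·m²/s.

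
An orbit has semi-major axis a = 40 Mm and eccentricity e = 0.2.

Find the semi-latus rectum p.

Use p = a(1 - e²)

Convert to SI: a = 40 Mm = 4e+07 m.
p = a (1 − e²).
p = 4e+07 · (1 − (0.2)²) = 4e+07 · 0.96 ≈ 3.84e+07 m = 38.4 Mm.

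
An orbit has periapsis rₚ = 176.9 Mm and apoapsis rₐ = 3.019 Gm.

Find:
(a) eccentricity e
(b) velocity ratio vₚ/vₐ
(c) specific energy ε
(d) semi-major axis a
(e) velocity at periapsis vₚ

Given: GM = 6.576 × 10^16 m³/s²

Convert to SI: rₚ = 176.9 Mm = 1.769e+08 m; rₐ = 3.019 Gm = 3.019e+09 m.
(a) e = (rₐ − rₚ)/(rₐ + rₚ) = (3.019e+09 − 1.769e+08)/(3.019e+09 + 1.769e+08) ≈ 0.8893
(b) Conservation of angular momentum (rₚvₚ = rₐvₐ) gives vₚ/vₐ = rₐ/rₚ = 3.019e+09/1.769e+08 ≈ 17.07
(c) With a = (rₚ + rₐ)/2 = 1.59795e+09 m, ε = −GM/(2a) = −6.576e+16/(2 · 1.59795e+09) J/kg ≈ -2.058e+07 J/kg
(d) a = (rₚ + rₐ)/2 = (1.769e+08 + 3.019e+09)/2 ≈ 1.598e+09 m
(e) With a = (rₚ + rₐ)/2 = 1.59795e+09 m, vₚ = √(GM (2/rₚ − 1/a)) = √(6.576e+16 · (2/1.769e+08 − 1/1.59795e+09)) m/s ≈ 2.65e+04 m/s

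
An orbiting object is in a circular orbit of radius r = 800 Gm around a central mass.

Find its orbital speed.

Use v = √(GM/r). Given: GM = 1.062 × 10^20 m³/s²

Convert to SI: r = 800 Gm = 8e+11 m.
For a circular orbit, gravity supplies the centripetal force, so v = √(GM / r).
v = √(1.062e+20 / 8e+11) m/s ≈ 1.152e+04 m/s = 11.52 km/s.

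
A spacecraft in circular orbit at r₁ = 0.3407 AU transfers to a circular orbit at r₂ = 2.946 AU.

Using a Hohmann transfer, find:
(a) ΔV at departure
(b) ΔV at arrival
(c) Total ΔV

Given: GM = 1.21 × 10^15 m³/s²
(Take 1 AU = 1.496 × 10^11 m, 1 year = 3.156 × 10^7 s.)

Convert to SI: r₁ = 0.3407 AU = 5.09687e+10 m; r₂ = 2.946 AU = 4.40722e+11 m.
Transfer semi-major axis: a_t = (r₁ + r₂)/2 = (5.09687e+10 + 4.40722e+11)/2 = 2.45845e+11 m.
Circular speeds: v₁ = √(GM/r₁) = 154.078 m/s, v₂ = √(GM/r₂) = 52.3975 m/s.
Transfer speeds (vis-viva v² = GM(2/r − 1/a_t)): v₁ᵗ = 206.297 m/s, v₂ᵗ = 23.8579 m/s.
(a) ΔV₁ = |v₁ᵗ − v₁| ≈ 52.22 m/s = 0.01102 AU/year.
(b) ΔV₂ = |v₂ − v₂ᵗ| ≈ 28.54 m/s = 0.006021 AU/year.
(c) ΔV_total = ΔV₁ + ΔV₂ ≈ 80.76 m/s = 0.01704 AU/year.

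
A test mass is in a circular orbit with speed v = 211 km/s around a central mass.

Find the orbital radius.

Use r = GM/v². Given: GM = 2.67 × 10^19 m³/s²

Convert to SI: v = 211 km/s = 211000 m/s.
For a circular orbit, v² = GM / r, so r = GM / v².
r = 2.67e+19 / (211000)² m ≈ 5.997e+08 m = 599.7 Mm.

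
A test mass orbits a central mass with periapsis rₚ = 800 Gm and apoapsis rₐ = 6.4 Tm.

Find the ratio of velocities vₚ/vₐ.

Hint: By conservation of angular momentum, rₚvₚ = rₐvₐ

Convert to SI: rₚ = 800 Gm = 8e+11 m; rₐ = 6.4 Tm = 6.4e+12 m.
Conservation of angular momentum gives rₚvₚ = rₐvₐ, so vₚ/vₐ = rₐ/rₚ.
vₚ/vₐ = 6.4e+12 / 8e+11 ≈ 8.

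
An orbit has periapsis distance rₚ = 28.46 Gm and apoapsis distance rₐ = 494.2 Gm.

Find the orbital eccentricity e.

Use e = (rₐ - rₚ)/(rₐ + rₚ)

Convert to SI: rₚ = 28.46 Gm = 2.846e+10 m; rₐ = 494.2 Gm = 4.942e+11 m.
e = (rₐ − rₚ) / (rₐ + rₚ).
e = (4.942e+11 − 2.846e+10) / (4.942e+11 + 2.846e+10) = 4.6574e+11 / 5.2266e+11 ≈ 0.8911.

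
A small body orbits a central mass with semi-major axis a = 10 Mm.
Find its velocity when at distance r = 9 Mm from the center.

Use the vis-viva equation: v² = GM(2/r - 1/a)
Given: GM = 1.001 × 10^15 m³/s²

Convert to SI: a = 10 Mm = 1e+07 m; r = 9 Mm = 9e+06 m.
Vis-viva: v = √(GM · (2/r − 1/a)).
2/r − 1/a = 2/9e+06 − 1/1e+07 = 1.22222e-07 m⁻¹.
v = √(1.001e+15 · 1.22222e-07) m/s ≈ 1.106e+04 m/s = 11.06 km/s.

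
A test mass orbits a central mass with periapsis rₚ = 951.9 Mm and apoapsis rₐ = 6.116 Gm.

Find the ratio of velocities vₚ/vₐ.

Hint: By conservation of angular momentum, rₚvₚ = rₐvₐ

Convert to SI: rₚ = 951.9 Mm = 9.519e+08 m; rₐ = 6.116 Gm = 6.116e+09 m.
Conservation of angular momentum gives rₚvₚ = rₐvₐ, so vₚ/vₐ = rₐ/rₚ.
vₚ/vₐ = 6.116e+09 / 9.519e+08 ≈ 6.425.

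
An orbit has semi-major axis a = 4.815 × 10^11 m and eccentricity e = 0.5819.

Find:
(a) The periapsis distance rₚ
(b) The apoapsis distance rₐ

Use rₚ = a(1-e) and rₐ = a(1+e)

(a) rₚ = a(1 − e) = 4.815e+11 · (1 − 0.5819) = 4.815e+11 · 0.4181 ≈ 2.013e+11 m = 2.013 × 10^11 m.
(b) rₐ = a(1 + e) = 4.815e+11 · (1 + 0.5819) = 4.815e+11 · 1.5819 ≈ 7.617e+11 m = 7.617 × 10^11 m.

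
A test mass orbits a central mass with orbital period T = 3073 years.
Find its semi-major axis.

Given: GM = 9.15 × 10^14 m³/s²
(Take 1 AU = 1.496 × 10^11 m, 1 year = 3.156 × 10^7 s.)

Convert to SI: T = 3073 years = 9.69839e+10 s.
Invert Kepler's third law: a = (GM · T² / (4π²))^(1/3).
Substituting T = 9.69839e+10 s and GM = 9.15e+14 m³/s²:
a = (9.15e+14 · (9.69839e+10)² / (4π²))^(1/3) m
a ≈ 6.018e+11 m = 4.023 AU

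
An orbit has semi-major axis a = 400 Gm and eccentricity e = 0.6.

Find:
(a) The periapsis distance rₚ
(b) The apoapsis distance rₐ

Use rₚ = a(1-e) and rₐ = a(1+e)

Convert to SI: a = 400 Gm = 4e+11 m.
(a) rₚ = a(1 − e) = 4e+11 · (1 − 0.6) = 4e+11 · 0.4 ≈ 1.6e+11 m = 160 Gm.
(b) rₐ = a(1 + e) = 4e+11 · (1 + 0.6) = 4e+11 · 1.6 ≈ 6.4e+11 m = 640 Gm.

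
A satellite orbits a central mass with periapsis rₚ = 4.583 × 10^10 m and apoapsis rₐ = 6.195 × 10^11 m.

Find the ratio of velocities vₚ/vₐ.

Conservation of angular momentum gives rₚvₚ = rₐvₐ, so vₚ/vₐ = rₐ/rₚ.
vₚ/vₐ = 6.195e+11 / 4.583e+10 ≈ 13.52.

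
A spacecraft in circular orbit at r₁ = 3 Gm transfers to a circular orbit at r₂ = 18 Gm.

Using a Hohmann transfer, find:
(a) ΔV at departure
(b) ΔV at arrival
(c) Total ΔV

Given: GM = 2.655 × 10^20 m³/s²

Convert to SI: r₁ = 3 Gm = 3e+09 m; r₂ = 18 Gm = 1.8e+10 m.
Transfer semi-major axis: a_t = (r₁ + r₂)/2 = (3e+09 + 1.8e+10)/2 = 1.05e+10 m.
Circular speeds: v₁ = √(GM/r₁) = 297489 m/s, v₂ = √(GM/r₂) = 121450 m/s.
Transfer speeds (vis-viva v² = GM(2/r − 1/a_t)): v₁ᵗ = 389505 m/s, v₂ᵗ = 64917.5 m/s.
(a) ΔV₁ = |v₁ᵗ − v₁| ≈ 9.202e+04 m/s = 92.02 km/s.
(b) ΔV₂ = |v₂ − v₂ᵗ| ≈ 5.653e+04 m/s = 56.53 km/s.
(c) ΔV_total = ΔV₁ + ΔV₂ ≈ 1.485e+05 m/s = 148.5 km/s.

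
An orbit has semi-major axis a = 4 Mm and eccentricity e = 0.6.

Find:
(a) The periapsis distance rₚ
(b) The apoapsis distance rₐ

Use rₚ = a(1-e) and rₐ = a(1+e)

Convert to SI: a = 4 Mm = 4e+06 m.
(a) rₚ = a(1 − e) = 4e+06 · (1 − 0.6) = 4e+06 · 0.4 ≈ 1.6e+06 m = 1.6 Mm.
(b) rₐ = a(1 + e) = 4e+06 · (1 + 0.6) = 4e+06 · 1.6 ≈ 6.4e+06 m = 6.4 Mm.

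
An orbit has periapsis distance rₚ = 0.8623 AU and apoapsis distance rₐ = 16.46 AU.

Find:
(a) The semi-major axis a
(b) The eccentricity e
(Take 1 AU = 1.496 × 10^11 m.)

Convert to SI: rₚ = 0.8623 AU = 1.29e+11 m; rₐ = 16.46 AU = 2.46242e+12 m.
(a) a = (rₚ + rₐ) / 2 = (1.29e+11 + 2.46242e+12) / 2 ≈ 1.296e+12 m = 8.661 AU.
(b) e = (rₐ − rₚ) / (rₐ + rₚ) = (2.46242e+12 − 1.29e+11) / (2.46242e+12 + 1.29e+11) ≈ 0.9004.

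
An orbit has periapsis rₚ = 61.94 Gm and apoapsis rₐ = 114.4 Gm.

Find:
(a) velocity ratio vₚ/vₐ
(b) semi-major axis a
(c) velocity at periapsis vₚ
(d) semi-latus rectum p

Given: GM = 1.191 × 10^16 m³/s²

Convert to SI: rₚ = 61.94 Gm = 6.194e+10 m; rₐ = 114.4 Gm = 1.144e+11 m.
(a) Conservation of angular momentum (rₚvₚ = rₐvₐ) gives vₚ/vₐ = rₐ/rₚ = 1.144e+11/6.194e+10 ≈ 1.847
(b) a = (rₚ + rₐ)/2 = (6.194e+10 + 1.144e+11)/2 ≈ 8.817e+10 m
(c) With a = (rₚ + rₐ)/2 = 8.817e+10 m, vₚ = √(GM (2/rₚ − 1/a)) = √(1.191e+16 · (2/6.194e+10 − 1/8.817e+10)) m/s ≈ 499.5 m/s
(d) From a = (rₚ + rₐ)/2 = 8.817e+10 m and e = (rₐ − rₚ)/(rₐ + rₚ) = 0.297493, p = a(1 − e²) = 8.817e+10 · (1 − (0.297493)²) ≈ 8.037e+10 m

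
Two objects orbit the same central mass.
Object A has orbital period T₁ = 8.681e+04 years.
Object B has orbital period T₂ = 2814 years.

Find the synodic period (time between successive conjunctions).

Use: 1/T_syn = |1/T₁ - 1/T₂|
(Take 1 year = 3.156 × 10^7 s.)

Convert to SI: T₁ = 8.681e+04 years = 2.73972e+12 s; T₂ = 2814 years = 8.88098e+10 s.
T_syn = |T₁ · T₂ / (T₁ − T₂)|.
T_syn = |2.73972e+12 · 8.88098e+10 / (2.73972e+12 − 8.88098e+10)| s ≈ 9.179e+10 s = 2908 years.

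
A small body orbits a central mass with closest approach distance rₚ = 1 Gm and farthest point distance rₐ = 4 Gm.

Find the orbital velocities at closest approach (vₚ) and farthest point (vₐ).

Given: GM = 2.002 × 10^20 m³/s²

Convert to SI: rₚ = 1 Gm = 1e+09 m; rₐ = 4 Gm = 4e+09 m.
Use the vis-viva equation v² = GM(2/r − 1/a) with a = (rₚ + rₐ)/2 = (1e+09 + 4e+09)/2 = 2.5e+09 m.
vₚ = √(GM · (2/rₚ − 1/a)) = √(2.002e+20 · (2/1e+09 − 1/2.5e+09)) m/s ≈ 5.66e+05 m/s = 566 km/s.
vₐ = √(GM · (2/rₐ − 1/a)) = √(2.002e+20 · (2/4e+09 − 1/2.5e+09)) m/s ≈ 1.415e+05 m/s = 141.5 km/s.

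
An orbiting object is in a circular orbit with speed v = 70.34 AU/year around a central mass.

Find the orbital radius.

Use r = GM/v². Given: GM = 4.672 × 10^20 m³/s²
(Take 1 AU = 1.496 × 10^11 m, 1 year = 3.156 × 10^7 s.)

Convert to SI: v = 70.34 AU/year = 333424 m/s.
For a circular orbit, v² = GM / r, so r = GM / v².
r = 4.672e+20 / (333424)² m ≈ 4.203e+09 m = 0.02809 AU.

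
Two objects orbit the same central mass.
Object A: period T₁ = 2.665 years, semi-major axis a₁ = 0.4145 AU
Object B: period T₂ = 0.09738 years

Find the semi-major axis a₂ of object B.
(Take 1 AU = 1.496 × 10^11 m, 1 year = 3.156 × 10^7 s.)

Convert to SI: T₁ = 2.665 years = 8.41074e+07 s; a₁ = 0.4145 AU = 6.20092e+10 m; T₂ = 0.09738 years = 3.07331e+06 s.
Kepler's third law: (T₁/T₂)² = (a₁/a₂)³ ⇒ a₂ = a₁ · (T₂/T₁)^(2/3).
T₂/T₁ = 3.07331e+06 / 8.41074e+07 = 0.0365403.
a₂ = 6.20092e+10 · (0.0365403)^(2/3) m ≈ 6.828e+09 m = 0.04564 AU.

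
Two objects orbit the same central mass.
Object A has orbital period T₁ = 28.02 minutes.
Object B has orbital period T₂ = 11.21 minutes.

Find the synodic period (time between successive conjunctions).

Convert to SI: T₁ = 28.02 minutes = 1681.2 s; T₂ = 11.21 minutes = 672.6 s.
T_syn = |T₁ · T₂ / (T₁ − T₂)|.
T_syn = |1681.2 · 672.6 / (1681.2 − 672.6)| s ≈ 1121 s = 18.69 minutes.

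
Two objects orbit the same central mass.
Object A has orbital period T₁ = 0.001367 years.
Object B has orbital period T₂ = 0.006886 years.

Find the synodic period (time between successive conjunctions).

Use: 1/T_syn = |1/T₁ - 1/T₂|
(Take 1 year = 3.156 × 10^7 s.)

Convert to SI: T₁ = 0.001367 years = 43142.5 s; T₂ = 0.006886 years = 217322 s.
T_syn = |T₁ · T₂ / (T₁ − T₂)|.
T_syn = |43142.5 · 217322 / (43142.5 − 217322)| s ≈ 5.383e+04 s = 0.001706 years.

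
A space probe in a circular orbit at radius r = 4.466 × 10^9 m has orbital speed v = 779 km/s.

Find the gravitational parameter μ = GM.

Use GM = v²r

Convert to SI: v = 779 km/s = 779000 m/s.
For a circular orbit v² = GM/r, so GM = v² · r.
GM = (779000)² · 4.466e+09 m³/s² ≈ 2.71e+21 m³/s² = 2.71 × 10^21 m³/s².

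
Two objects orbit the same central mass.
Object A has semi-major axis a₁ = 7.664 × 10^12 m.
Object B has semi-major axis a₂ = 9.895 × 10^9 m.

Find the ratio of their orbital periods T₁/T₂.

From Kepler's third law, (T₁/T₂)² = (a₁/a₂)³, so T₁/T₂ = (a₁/a₂)^(3/2).
a₁/a₂ = 7.664e+12 / 9.895e+09 = 774.533.
T₁/T₂ = (774.533)^(3/2) ≈ 2.156e+04.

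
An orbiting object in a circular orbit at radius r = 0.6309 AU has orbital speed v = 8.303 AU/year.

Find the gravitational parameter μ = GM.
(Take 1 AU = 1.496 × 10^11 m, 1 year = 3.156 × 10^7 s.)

Convert to SI: r = 0.6309 AU = 9.43826e+10 m; v = 8.303 AU/year = 39357.7 m/s.
For a circular orbit v² = GM/r, so GM = v² · r.
GM = (39357.7)² · 9.43826e+10 m³/s² ≈ 1.462e+20 m³/s² = 1.462 × 10^20 m³/s².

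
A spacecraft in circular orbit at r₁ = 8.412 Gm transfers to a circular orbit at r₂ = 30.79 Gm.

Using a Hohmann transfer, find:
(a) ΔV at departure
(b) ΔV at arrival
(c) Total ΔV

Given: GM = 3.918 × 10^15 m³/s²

Convert to SI: r₁ = 8.412 Gm = 8.412e+09 m; r₂ = 30.79 Gm = 3.079e+10 m.
Transfer semi-major axis: a_t = (r₁ + r₂)/2 = (8.412e+09 + 3.079e+10)/2 = 1.9601e+10 m.
Circular speeds: v₁ = √(GM/r₁) = 682.468 m/s, v₂ = √(GM/r₂) = 356.72 m/s.
Transfer speeds (vis-viva v² = GM(2/r − 1/a_t)): v₁ᵗ = 855.359 m/s, v₂ᵗ = 233.689 m/s.
(a) ΔV₁ = |v₁ᵗ − v₁| ≈ 172.9 m/s = 172.9 m/s.
(b) ΔV₂ = |v₂ − v₂ᵗ| ≈ 123 m/s = 123 m/s.
(c) ΔV_total = ΔV₁ + ΔV₂ ≈ 295.9 m/s = 295.9 m/s.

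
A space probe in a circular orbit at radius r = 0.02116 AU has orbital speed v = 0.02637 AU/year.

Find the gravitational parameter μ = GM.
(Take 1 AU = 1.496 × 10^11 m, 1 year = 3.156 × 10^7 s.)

Convert to SI: r = 0.02116 AU = 3.16554e+09 m; v = 0.02637 AU/year = 124.998 m/s.
For a circular orbit v² = GM/r, so GM = v² · r.
GM = (124.998)² · 3.16554e+09 m³/s² ≈ 4.946e+13 m³/s² = 4.946 × 10^13 m³/s².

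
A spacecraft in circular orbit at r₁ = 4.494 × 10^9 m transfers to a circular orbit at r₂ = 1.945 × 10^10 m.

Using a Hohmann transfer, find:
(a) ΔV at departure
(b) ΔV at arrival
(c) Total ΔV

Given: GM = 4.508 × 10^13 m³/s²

Transfer semi-major axis: a_t = (r₁ + r₂)/2 = (4.494e+09 + 1.945e+10)/2 = 1.1972e+10 m.
Circular speeds: v₁ = √(GM/r₁) = 100.156 m/s, v₂ = √(GM/r₂) = 48.1429 m/s.
Transfer speeds (vis-viva v² = GM(2/r − 1/a_t)): v₁ᵗ = 127.659 m/s, v₂ᵗ = 29.4961 m/s.
(a) ΔV₁ = |v₁ᵗ − v₁| ≈ 27.5 m/s = 27.5 m/s.
(b) ΔV₂ = |v₂ − v₂ᵗ| ≈ 18.65 m/s = 18.65 m/s.
(c) ΔV_total = ΔV₁ + ΔV₂ ≈ 46.15 m/s = 46.15 m/s.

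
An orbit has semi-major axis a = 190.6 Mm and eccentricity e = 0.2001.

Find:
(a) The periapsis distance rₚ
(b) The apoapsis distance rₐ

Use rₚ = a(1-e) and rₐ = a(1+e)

Convert to SI: a = 190.6 Mm = 1.906e+08 m.
(a) rₚ = a(1 − e) = 1.906e+08 · (1 − 0.2001) = 1.906e+08 · 0.7999 ≈ 1.525e+08 m = 152.5 Mm.
(b) rₐ = a(1 + e) = 1.906e+08 · (1 + 0.2001) = 1.906e+08 · 1.2001 ≈ 2.287e+08 m = 228.7 Mm.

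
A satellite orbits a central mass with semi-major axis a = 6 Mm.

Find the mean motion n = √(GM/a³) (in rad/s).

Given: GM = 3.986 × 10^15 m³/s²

Convert to SI: a = 6 Mm = 6e+06 m.
n = √(GM / a³).
n = √(3.986e+15 / (6e+06)³) rad/s ≈ 0.004296 rad/s.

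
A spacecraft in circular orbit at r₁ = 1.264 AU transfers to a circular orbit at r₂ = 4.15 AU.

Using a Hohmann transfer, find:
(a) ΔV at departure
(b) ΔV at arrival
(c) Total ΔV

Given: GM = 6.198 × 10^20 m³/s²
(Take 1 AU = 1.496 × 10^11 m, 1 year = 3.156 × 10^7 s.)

Convert to SI: r₁ = 1.264 AU = 1.89094e+11 m; r₂ = 4.15 AU = 6.2084e+11 m.
Transfer semi-major axis: a_t = (r₁ + r₂)/2 = (1.89094e+11 + 6.2084e+11)/2 = 4.04967e+11 m.
Circular speeds: v₁ = √(GM/r₁) = 57251.4 m/s, v₂ = √(GM/r₂) = 31596.3 m/s.
Transfer speeds (vis-viva v² = GM(2/r − 1/a_t)): v₁ᵗ = 70887 m/s, v₂ᵗ = 21590.6 m/s.
(a) ΔV₁ = |v₁ᵗ − v₁| ≈ 1.364e+04 m/s = 2.877 AU/year.
(b) ΔV₂ = |v₂ − v₂ᵗ| ≈ 1.001e+04 m/s = 2.111 AU/year.
(c) ΔV_total = ΔV₁ + ΔV₂ ≈ 2.364e+04 m/s = 4.987 AU/year.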